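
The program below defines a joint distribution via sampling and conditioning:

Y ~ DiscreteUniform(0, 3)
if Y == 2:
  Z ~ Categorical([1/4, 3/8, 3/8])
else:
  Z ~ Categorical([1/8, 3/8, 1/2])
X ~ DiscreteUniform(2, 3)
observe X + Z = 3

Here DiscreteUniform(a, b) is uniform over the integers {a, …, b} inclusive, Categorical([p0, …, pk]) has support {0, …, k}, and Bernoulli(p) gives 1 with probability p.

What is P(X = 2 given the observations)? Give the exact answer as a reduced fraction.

Enumerate traces; 8 have nonzero weight after conditioning:
  (Y=0, Z=0, X=3) weight 1/64
  (Y=0, Z=1, X=2) weight 3/64
  (Y=1, Z=0, X=3) weight 1/64
  (Y=1, Z=1, X=2) weight 3/64
  (Y=2, Z=0, X=3) weight 1/32
  (Y=2, Z=1, X=2) weight 3/64
  (Y=3, Z=0, X=3) weight 1/64
  (Y=3, Z=1, X=2) weight 3/64
Group by X:
  weight(X=2) = 3/16
  weight(X=3) = 5/64
Total weight = 3/16 + 5/64 = 17/64
P(X=2 | obs) = 3/16 / 17/64 = 12/17
P(X=3 | obs) = 5/64 / 17/64 = 5/17

P(X = 2 | obs) = 12/17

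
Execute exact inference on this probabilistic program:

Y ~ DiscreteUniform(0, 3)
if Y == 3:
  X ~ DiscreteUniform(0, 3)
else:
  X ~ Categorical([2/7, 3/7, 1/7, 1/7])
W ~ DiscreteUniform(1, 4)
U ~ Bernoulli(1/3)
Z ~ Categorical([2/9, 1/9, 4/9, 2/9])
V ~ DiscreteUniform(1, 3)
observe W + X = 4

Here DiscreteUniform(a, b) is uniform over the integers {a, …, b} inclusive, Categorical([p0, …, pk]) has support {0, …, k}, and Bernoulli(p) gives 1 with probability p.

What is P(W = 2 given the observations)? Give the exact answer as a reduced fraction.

Enumerate traces; 384 have nonzero weight after conditioning:
  (Y=0, X=0, W=4, U=0, Z=0, V=1) weight 1/1134
  (Y=0, X=0, W=4, U=0, Z=0, V=2) weight 1/1134
  (Y=0, X=0, W=4, U=0, Z=0, V=3) weight 1/1134
  (Y=0, X=0, W=4, U=0, Z=1, V=1) weight 1/2268
  (Y=0, X=0, W=4, U=0, Z=1, V=2) weight 1/2268
  (Y=0, X=0, W=4, U=0, Z=1, V=3) weight 1/2268
  (Y=0, X=0, W=4, U=0, Z=2, V=1) weight 1/567
  (Y=0, X=0, W=4, U=0, Z=2, V=2) weight 1/567
  (Y=0, X=1, W=3, U=0, Z=0, V=1) weight 1/756
  (Y=0, X=2, W=2, U=0, Z=0, V=1) weight 1/2268
  … 374 more
Group by W:
  weight(W=1) = 19/448
  weight(W=2) = 19/448
  weight(W=3) = 43/448
  weight(W=4) = 31/448
Total weight = 19/448 + 19/448 + 43/448 + 31/448 = 1/4
P(W=1 | obs) = 19/448 / 1/4 = 19/112
P(W=2 | obs) = 19/448 / 1/4 = 19/112
P(W=3 | obs) = 43/448 / 1/4 = 43/112
P(W=4 | obs) = 31/448 / 1/4 = 31/112

P(W = 2 | obs) = 19/112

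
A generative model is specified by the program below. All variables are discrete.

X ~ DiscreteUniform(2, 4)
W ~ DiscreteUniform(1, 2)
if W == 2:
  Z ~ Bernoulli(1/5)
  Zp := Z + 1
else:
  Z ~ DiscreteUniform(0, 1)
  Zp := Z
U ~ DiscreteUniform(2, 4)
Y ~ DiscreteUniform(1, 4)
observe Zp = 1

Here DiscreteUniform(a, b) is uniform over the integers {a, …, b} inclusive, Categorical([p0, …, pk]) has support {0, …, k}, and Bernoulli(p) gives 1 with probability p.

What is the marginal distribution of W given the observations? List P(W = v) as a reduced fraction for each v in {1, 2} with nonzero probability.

Enumerate traces; 72 have nonzero weight after conditioning:
  (X=2, W=1, Z=1, U=2, Y=1) weight 1/144
  (X=2, W=1, Z=1, U=2, Y=2) weight 1/144
  (X=2, W=1, Z=1, U=2, Y=3) weight 1/144
  (X=2, W=1, Z=1, U=2, Y=4) weight 1/144
  (X=2, W=1, Z=1, U=3, Y=1) weight 1/144
  (X=2, W=1, Z=1, U=3, Y=2) weight 1/144
  (X=2, W=1, Z=1, U=3, Y=3) weight 1/144
  (X=2, W=1, Z=1, U=3, Y=4) weight 1/144
  (X=2, W=2, Z=0, U=2, Y=1) weight 1/90
  … 63 more
Group by W:
  weight(W=1) = 1/4
  weight(W=2) = 2/5
Total weight = 1/4 + 2/5 = 13/20
P(W=1 | obs) = 1/4 / 13/20 = 5/13
P(W=2 | obs) = 2/5 / 13/20 = 8/13

P(W=1) = 5/13, P(W=2) = 8/13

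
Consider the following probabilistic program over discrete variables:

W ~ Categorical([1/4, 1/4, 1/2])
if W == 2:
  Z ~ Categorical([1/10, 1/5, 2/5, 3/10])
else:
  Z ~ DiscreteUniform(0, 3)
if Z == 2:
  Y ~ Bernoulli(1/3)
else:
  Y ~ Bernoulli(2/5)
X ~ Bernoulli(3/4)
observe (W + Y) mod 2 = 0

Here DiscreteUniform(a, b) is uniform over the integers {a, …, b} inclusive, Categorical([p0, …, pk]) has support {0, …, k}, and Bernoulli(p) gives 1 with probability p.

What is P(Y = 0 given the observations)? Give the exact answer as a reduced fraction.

Enumerate traces; 24 have nonzero weight after conditioning:
  (W=0, Z=0, Y=0, X=0) weight 3/320
  (W=0, Z=0, Y=0, X=1) weight 9/320
  (W=0, Z=1, Y=0, X=0) weight 3/320
  (W=0, Z=1, Y=0, X=1) weight 9/320
  (W=0, Z=2, Y=0, X=0) weight 1/96
  (W=0, Z=2, Y=0, X=1) weight 1/32
  (W=0, Z=3, Y=0, X=0) weight 3/320
  (W=0, Z=3, Y=0, X=1) weight 9/320
  (W=1, Z=0, Y=1, X=0) weight 1/160
  … 15 more
Group by Y:
  weight(Y=0) = 187/400
  weight(Y=1) = 23/240
Total weight = 187/400 + 23/240 = 169/300
P(Y=0 | obs) = 187/400 / 169/300 = 561/676
P(Y=1 | obs) = 23/240 / 169/300 = 115/676

P(Y = 0 | obs) = 561/676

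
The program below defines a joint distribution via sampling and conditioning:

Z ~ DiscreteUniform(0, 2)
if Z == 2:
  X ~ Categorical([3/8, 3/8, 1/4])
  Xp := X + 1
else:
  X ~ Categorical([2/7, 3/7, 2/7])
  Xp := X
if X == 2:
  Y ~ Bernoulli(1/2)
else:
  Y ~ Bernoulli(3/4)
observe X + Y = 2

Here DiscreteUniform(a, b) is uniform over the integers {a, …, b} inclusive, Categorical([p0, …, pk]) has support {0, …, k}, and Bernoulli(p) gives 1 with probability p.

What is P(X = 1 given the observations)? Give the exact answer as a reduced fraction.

Enumerate traces; 6 have nonzero weight after conditioning:
  (Z=0, X=1, Y=1) weight 3/28
  (Z=0, X=2, Y=0) weight 1/21
  (Z=1, X=1, Y=1) weight 3/28
  (Z=1, X=2, Y=0) weight 1/21
  (Z=2, X=1, Y=1) weight 3/32
  (Z=2, X=2, Y=0) weight 1/24
Group by X:
  weight(X=1) = 69/224
  weight(X=2) = 23/168
Total weight = 69/224 + 23/168 = 299/672
P(X=1 | obs) = 69/224 / 299/672 = 9/13
P(X=2 | obs) = 23/168 / 299/672 = 4/13

P(X = 1 | obs) = 9/13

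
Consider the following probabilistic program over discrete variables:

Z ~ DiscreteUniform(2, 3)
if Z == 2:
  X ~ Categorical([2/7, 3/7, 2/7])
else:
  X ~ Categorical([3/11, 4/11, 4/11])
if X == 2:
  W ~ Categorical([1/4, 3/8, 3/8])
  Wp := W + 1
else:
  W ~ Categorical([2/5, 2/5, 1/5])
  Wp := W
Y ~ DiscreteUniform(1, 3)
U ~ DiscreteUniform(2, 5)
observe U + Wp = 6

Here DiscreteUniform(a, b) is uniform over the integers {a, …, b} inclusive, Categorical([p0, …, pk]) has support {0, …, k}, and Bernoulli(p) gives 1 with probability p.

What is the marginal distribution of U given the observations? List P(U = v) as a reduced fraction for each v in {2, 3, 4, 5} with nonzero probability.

Enumerate traces; 42 have nonzero weight after conditioning:
  (Z=2, X=0, W=1, Y=1, U=5) weight 1/210
  (Z=2, X=0, W=1, Y=2, U=5) weight 1/210
  (Z=2, X=0, W=1, Y=3, U=5) weight 1/210
  (Z=2, X=0, W=2, Y=1, U=4) weight 1/420
  (Z=2, X=0, W=2, Y=2, U=4) weight 1/420
  (Z=2, X=0, W=2, Y=3, U=4) weight 1/420
  (Z=2, X=1, W=1, Y=1, U=5) weight 1/140
  (Z=2, X=1, W=1, Y=2, U=5) weight 1/140
  (Z=2, X=2, W=2, Y=1, U=3) weight 1/224
  … 33 more
Group by U:
  weight(U=3) = 75/2464
  weight(U=4) = 113/1760
  weight(U=5) = 541/6160
Total weight = 75/2464 + 113/1760 + 541/6160 = 281/1540
P(U=3 | obs) = 75/2464 / 281/1540 = 375/2248
P(U=4 | obs) = 113/1760 / 281/1540 = 791/2248
P(U=5 | obs) = 541/6160 / 281/1540 = 541/1124

P(U=3) = 375/2248, P(U=4) = 791/2248, P(U=5) = 541/1124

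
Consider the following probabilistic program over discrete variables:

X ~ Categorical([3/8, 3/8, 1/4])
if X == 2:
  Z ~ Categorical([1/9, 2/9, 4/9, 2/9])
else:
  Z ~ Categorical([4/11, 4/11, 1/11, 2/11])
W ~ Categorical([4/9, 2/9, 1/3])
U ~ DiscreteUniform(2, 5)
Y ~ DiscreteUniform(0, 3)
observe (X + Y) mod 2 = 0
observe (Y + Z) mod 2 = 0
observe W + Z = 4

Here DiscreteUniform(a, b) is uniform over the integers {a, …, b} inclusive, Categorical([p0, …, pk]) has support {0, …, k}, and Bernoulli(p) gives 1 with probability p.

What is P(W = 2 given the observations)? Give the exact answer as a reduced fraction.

Enumerate traces; 24 have nonzero weight after conditioning:
  (X=0, Z=2, W=2, U=2, Y=0) weight 1/1408
  (X=0, Z=2, W=2, U=2, Y=2) weight 1/1408
  (X=0, Z=2, W=2, U=3, Y=0) weight 1/1408
  (X=0, Z=2, W=2, U=3, Y=2) weight 1/1408
  (X=0, Z=2, W=2, U=4, Y=0) weight 1/1408
  (X=0, Z=2, W=2, U=4, Y=2) weight 1/1408
  (X=0, Z=2, W=2, U=5, Y=0) weight 1/1408
  (X=0, Z=2, W=2, U=5, Y=2) weight 1/1408
  (X=1, Z=3, W=1, U=2, Y=1) weight 1/1056
  … 15 more
Group by W:
  weight(W=1) = 1/132
  weight(W=2) = 115/4752
Total weight = 1/132 + 115/4752 = 151/4752
P(W=1 | obs) = 1/132 / 151/4752 = 36/151
P(W=2 | obs) = 115/4752 / 151/4752 = 115/151

P(W = 2 | obs) = 115/151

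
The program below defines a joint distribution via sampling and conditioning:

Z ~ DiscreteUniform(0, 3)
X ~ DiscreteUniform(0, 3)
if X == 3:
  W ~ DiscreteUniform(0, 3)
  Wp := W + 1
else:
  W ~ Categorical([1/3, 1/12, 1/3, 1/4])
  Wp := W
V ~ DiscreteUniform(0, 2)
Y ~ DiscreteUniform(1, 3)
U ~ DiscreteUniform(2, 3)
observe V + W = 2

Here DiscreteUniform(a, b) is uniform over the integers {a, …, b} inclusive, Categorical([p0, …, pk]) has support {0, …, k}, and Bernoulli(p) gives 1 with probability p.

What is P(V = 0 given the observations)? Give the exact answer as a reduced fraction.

P(V = 0 | obs) = 5/12

Enumerate traces; 288 have nonzero weight after conditioning:
  (Z=0, X=0, W=0, V=2, Y=1, U=2) weight 1/864
  (Z=0, X=0, W=0, V=2, Y=1, U=3) weight 1/864
  (Z=0, X=0, W=0, V=2, Y=2, U=2) weight 1/864
  (Z=0, X=0, W=0, V=2, Y=2, U=3) weight 1/864
  (Z=0, X=0, W=0, V=2, Y=3, U=2) weight 1/864
  (Z=0, X=0, W=0, V=2, Y=3, U=3) weight 1/864
  (Z=0, X=0, W=1, V=1, Y=1, U=2) weight 1/3456
  (Z=0, X=0, W=1, V=1, Y=1, U=3) weight 1/3456
  (Z=0, X=0, W=2, V=0, Y=1, U=2) weight 1/864
  … 279 more
Group by V:
  weight(V=0) = 5/48
  weight(V=1) = 1/24
  weight(V=2) = 5/48
Total weight = 5/48 + 1/24 + 5/48 = 1/4
P(V=0 | obs) = 5/48 / 1/4 = 5/12
P(V=1 | obs) = 1/24 / 1/4 = 1/6
P(V=2 | obs) = 5/48 / 1/4 = 5/12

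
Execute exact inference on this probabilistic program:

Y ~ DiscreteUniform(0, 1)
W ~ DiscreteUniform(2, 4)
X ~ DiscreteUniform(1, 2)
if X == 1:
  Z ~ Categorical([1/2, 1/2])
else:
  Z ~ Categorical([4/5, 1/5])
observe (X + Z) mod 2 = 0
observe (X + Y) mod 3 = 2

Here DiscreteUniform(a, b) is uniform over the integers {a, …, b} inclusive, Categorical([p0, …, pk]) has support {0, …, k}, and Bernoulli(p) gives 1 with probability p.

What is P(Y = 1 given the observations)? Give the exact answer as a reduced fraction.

Enumerate traces; 6 have nonzero weight after conditioning:
  (Y=0, W=2, X=2, Z=0) weight 1/15
  (Y=0, W=3, X=2, Z=0) weight 1/15
  (Y=0, W=4, X=2, Z=0) weight 1/15
  (Y=1, W=2, X=1, Z=1) weight 1/24
  (Y=1, W=3, X=1, Z=1) weight 1/24
  (Y=1, W=4, X=1, Z=1) weight 1/24
Group by Y:
  weight(Y=0) = 1/5
  weight(Y=1) = 1/8
Total weight = 1/5 + 1/8 = 13/40
P(Y=0 | obs) = 1/5 / 13/40 = 8/13
P(Y=1 | obs) = 1/8 / 13/40 = 5/13

P(Y = 1 | obs) = 5/13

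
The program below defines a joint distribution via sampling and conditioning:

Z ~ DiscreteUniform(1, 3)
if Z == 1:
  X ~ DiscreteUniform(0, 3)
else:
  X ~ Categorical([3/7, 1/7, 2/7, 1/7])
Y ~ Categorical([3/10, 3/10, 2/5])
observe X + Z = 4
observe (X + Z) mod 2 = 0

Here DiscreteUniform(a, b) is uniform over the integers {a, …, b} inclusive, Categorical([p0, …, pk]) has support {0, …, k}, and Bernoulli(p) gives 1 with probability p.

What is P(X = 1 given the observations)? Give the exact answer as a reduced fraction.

Enumerate traces; 9 have nonzero weight after conditioning:
  (Z=1, X=3, Y=0) weight 1/40
  (Z=1, X=3, Y=1) weight 1/40
  (Z=1, X=3, Y=2) weight 1/30
  (Z=2, X=2, Y=0) weight 1/35
  (Z=2, X=2, Y=1) weight 1/35
  (Z=2, X=2, Y=2) weight 4/105
  (Z=3, X=1, Y=0) weight 1/70
  (Z=3, X=1, Y=1) weight 1/70
  … 1 more
Group by X:
  weight(X=1) = 1/21
  weight(X=2) = 2/21
  weight(X=3) = 1/12
Total weight = 1/21 + 2/21 + 1/12 = 19/84
P(X=1 | obs) = 1/21 / 19/84 = 4/19
P(X=2 | obs) = 2/21 / 19/84 = 8/19
P(X=3 | obs) = 1/12 / 19/84 = 7/19

P(X = 1 | obs) = 4/19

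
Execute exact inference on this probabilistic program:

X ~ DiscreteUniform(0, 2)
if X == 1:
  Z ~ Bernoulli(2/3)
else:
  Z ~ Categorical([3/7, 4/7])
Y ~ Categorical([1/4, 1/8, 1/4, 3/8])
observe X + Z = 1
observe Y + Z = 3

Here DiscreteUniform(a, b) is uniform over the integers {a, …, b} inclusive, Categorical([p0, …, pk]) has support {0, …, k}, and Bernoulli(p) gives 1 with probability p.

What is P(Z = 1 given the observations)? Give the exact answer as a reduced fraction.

P(Z = 1 | obs) = 8/15

Enumerate traces; 2 have nonzero weight after conditioning:
  (X=0, Z=1, Y=2) weight 1/21
  (X=1, Z=0, Y=3) weight 1/24
Group by Z:
  weight(Z=0) = 1/24
  weight(Z=1) = 1/21
Total weight = 1/24 + 1/21 = 5/56
P(Z=0 | obs) = 1/24 / 5/56 = 7/15
P(Z=1 | obs) = 1/21 / 5/56 = 8/15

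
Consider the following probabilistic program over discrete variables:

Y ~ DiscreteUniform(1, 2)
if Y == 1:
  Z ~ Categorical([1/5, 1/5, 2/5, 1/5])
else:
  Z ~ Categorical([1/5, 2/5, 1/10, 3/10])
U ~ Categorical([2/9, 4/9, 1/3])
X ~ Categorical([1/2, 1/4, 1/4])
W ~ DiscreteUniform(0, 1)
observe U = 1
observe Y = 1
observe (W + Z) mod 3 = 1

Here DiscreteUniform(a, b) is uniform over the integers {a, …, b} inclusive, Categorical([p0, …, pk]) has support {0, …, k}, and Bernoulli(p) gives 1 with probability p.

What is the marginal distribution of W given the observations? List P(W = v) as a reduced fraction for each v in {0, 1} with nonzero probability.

Enumerate traces; 9 have nonzero weight after conditioning:
  (Y=1, Z=0, U=1, X=0, W=1) weight 1/90
  (Y=1, Z=0, U=1, X=1, W=1) weight 1/180
  (Y=1, Z=0, U=1, X=2, W=1) weight 1/180
  (Y=1, Z=1, U=1, X=0, W=0) weight 1/90
  (Y=1, Z=1, U=1, X=1, W=0) weight 1/180
  (Y=1, Z=1, U=1, X=2, W=0) weight 1/180
  (Y=1, Z=3, U=1, X=0, W=1) weight 1/90
  (Y=1, Z=3, U=1, X=1, W=1) weight 1/180
  … 1 more
Group by W:
  weight(W=0) = 1/45
  weight(W=1) = 2/45
Total weight = 1/45 + 2/45 = 1/15
P(W=0 | obs) = 1/45 / 1/15 = 1/3
P(W=1 | obs) = 2/45 / 1/15 = 2/3

P(W=0) = 1/3, P(W=1) = 2/3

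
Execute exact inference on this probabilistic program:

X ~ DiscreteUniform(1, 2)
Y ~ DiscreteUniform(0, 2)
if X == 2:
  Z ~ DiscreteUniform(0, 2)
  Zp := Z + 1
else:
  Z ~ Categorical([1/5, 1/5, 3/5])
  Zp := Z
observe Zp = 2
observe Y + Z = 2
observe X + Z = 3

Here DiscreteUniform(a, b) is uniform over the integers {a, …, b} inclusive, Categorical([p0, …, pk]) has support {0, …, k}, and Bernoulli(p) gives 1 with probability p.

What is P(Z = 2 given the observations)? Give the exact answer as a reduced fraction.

P(Z = 2 | obs) = 9/14

Enumerate traces; 2 have nonzero weight after conditioning:
  (X=1, Y=0, Z=2) weight 1/10
  (X=2, Y=1, Z=1) weight 1/18
Group by Z:
  weight(Z=1) = 1/18
  weight(Z=2) = 1/10
Total weight = 1/18 + 1/10 = 7/45
P(Z=1 | obs) = 1/18 / 7/45 = 5/14
P(Z=2 | obs) = 1/10 / 7/45 = 9/14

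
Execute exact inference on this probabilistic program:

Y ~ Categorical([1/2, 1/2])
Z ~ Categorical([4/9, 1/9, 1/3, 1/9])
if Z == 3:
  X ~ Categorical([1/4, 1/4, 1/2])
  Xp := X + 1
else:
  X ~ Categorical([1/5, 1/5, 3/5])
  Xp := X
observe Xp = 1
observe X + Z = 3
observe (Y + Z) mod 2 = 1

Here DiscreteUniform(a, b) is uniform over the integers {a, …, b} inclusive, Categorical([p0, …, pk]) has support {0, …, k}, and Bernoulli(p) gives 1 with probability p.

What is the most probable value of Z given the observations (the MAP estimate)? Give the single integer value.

Enumerate traces; 2 have nonzero weight after conditioning:
  (Y=0, Z=3, X=0) weight 1/72
  (Y=1, Z=2, X=1) weight 1/30
Group by Z:
  weight(Z=2) = 1/30
  weight(Z=3) = 1/72
Total weight = 1/30 + 1/72 = 17/360
P(Z=2 | obs) = 1/30 / 17/360 = 12/17
P(Z=3 | obs) = 1/72 / 17/360 = 5/17
argmax = 2

argmax_v P(Z = v | obs) = 2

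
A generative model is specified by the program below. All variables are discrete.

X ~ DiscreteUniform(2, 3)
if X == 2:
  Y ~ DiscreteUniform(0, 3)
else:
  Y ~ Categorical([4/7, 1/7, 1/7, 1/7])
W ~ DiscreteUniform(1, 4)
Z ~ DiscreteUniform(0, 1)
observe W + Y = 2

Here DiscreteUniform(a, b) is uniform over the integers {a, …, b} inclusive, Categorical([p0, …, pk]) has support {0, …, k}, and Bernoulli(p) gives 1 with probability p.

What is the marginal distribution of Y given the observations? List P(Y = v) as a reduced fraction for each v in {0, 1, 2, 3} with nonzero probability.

P(Y=0) = 23/34, P(Y=1) = 11/34

Enumerate traces; 8 have nonzero weight after conditioning:
  (X=2, Y=0, W=2, Z=0) weight 1/64
  (X=2, Y=0, W=2, Z=1) weight 1/64
  (X=2, Y=1, W=1, Z=0) weight 1/64
  (X=2, Y=1, W=1, Z=1) weight 1/64
  (X=3, Y=0, W=2, Z=0) weight 1/28
  (X=3, Y=0, W=2, Z=1) weight 1/28
  (X=3, Y=1, W=1, Z=0) weight 1/112
  (X=3, Y=1, W=1, Z=1) weight 1/112
Group by Y:
  weight(Y=0) = 23/224
  weight(Y=1) = 11/224
Total weight = 23/224 + 11/224 = 17/112
P(Y=0 | obs) = 23/224 / 17/112 = 23/34
P(Y=1 | obs) = 11/224 / 17/112 = 11/34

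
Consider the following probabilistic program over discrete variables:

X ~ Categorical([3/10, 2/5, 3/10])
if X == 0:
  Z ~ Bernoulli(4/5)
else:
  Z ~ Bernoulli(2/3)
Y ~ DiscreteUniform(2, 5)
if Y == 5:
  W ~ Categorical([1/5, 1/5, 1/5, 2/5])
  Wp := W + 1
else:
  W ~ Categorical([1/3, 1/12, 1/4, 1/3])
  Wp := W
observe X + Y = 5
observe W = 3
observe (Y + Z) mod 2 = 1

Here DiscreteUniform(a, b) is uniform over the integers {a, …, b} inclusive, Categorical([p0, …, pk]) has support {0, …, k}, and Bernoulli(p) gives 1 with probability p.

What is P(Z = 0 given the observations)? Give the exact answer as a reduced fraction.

Enumerate traces; 3 have nonzero weight after conditioning:
  (X=0, Z=0, Y=5, W=3) weight 3/500
  (X=1, Z=1, Y=4, W=3) weight 1/45
  (X=2, Z=0, Y=3, W=3) weight 1/120
Group by Z:
  weight(Z=0) = 43/3000
  weight(Z=1) = 1/45
Total weight = 43/3000 + 1/45 = 329/9000
P(Z=0 | obs) = 43/3000 / 329/9000 = 129/329
P(Z=1 | obs) = 1/45 / 329/9000 = 200/329

P(Z = 0 | obs) = 129/329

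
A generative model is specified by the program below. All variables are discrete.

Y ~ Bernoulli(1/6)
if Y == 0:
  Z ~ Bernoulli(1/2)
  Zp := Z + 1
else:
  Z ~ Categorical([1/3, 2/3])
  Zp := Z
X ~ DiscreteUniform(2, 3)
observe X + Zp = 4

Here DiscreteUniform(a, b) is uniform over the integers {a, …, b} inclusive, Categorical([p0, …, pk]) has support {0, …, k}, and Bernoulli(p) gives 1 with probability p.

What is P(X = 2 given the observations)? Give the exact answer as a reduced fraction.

Enumerate traces; 3 have nonzero weight after conditioning:
  (Y=0, Z=0, X=3) weight 5/24
  (Y=0, Z=1, X=2) weight 5/24
  (Y=1, Z=1, X=3) weight 1/18
Group by X:
  weight(X=2) = 5/24
  weight(X=3) = 19/72
Total weight = 5/24 + 19/72 = 17/36
P(X=2 | obs) = 5/24 / 17/36 = 15/34
P(X=3 | obs) = 19/72 / 17/36 = 19/34

P(X = 2 | obs) = 15/34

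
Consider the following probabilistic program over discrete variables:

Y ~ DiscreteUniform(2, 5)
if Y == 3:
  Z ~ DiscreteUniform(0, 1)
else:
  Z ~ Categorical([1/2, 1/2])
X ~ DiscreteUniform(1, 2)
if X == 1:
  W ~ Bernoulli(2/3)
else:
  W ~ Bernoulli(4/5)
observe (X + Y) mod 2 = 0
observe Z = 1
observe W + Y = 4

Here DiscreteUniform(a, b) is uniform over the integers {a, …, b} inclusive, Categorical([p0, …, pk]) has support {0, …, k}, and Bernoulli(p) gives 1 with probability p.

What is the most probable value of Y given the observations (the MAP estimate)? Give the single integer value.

Enumerate traces; 2 have nonzero weight after conditioning:
  (Y=3, Z=1, X=1, W=1) weight 1/24
  (Y=4, Z=1, X=2, W=0) weight 1/80
Group by Y:
  weight(Y=3) = 1/24
  weight(Y=4) = 1/80
Total weight = 1/24 + 1/80 = 13/240
P(Y=3 | obs) = 1/24 / 13/240 = 10/13
P(Y=4 | obs) = 1/80 / 13/240 = 3/13
argmax = 3

argmax_v P(Y = v | obs) = 3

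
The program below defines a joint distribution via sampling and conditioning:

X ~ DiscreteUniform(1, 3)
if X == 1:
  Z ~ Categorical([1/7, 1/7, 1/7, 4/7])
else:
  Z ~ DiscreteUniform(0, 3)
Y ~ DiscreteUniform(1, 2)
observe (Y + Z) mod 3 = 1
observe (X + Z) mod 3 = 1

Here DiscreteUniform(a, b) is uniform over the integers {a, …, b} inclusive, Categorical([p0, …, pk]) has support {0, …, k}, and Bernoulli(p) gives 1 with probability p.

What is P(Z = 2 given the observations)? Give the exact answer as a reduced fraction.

P(Z = 2 | obs) = 7/27

Enumerate traces; 3 have nonzero weight after conditioning:
  (X=1, Z=0, Y=1) weight 1/42
  (X=1, Z=3, Y=1) weight 2/21
  (X=2, Z=2, Y=2) weight 1/24
Group by Z:
  weight(Z=0) = 1/42
  weight(Z=2) = 1/24
  weight(Z=3) = 2/21
Total weight = 1/42 + 1/24 + 2/21 = 9/56
P(Z=0 | obs) = 1/42 / 9/56 = 4/27
P(Z=2 | obs) = 1/24 / 9/56 = 7/27
P(Z=3 | obs) = 2/21 / 9/56 = 16/27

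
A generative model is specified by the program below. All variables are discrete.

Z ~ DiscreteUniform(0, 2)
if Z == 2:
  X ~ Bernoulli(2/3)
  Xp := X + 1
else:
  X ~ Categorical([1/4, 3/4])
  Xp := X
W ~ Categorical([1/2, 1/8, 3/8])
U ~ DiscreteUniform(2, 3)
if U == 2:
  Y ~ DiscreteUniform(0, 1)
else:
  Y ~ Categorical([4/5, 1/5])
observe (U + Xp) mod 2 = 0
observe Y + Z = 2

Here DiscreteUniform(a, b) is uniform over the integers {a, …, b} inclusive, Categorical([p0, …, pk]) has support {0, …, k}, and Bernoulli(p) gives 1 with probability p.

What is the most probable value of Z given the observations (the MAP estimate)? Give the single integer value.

Enumerate traces; 12 have nonzero weight after conditioning:
  (Z=1, X=0, W=0, U=2, Y=1) weight 1/96
  (Z=1, X=0, W=1, U=2, Y=1) weight 1/384
  (Z=1, X=0, W=2, U=2, Y=1) weight 1/128
  (Z=1, X=1, W=0, U=3, Y=1) weight 1/80
  (Z=1, X=1, W=1, U=3, Y=1) weight 1/320
  (Z=1, X=1, W=2, U=3, Y=1) weight 3/320
  (Z=2, X=0, W=0, U=3, Y=0) weight 1/45
  (Z=2, X=0, W=1, U=3, Y=0) weight 1/180
  … 4 more
Group by Z:
  weight(Z=1) = 11/240
  weight(Z=2) = 1/10
Total weight = 11/240 + 1/10 = 7/48
P(Z=1 | obs) = 11/240 / 7/48 = 11/35
P(Z=2 | obs) = 1/10 / 7/48 = 24/35
argmax = 2

argmax_v P(Z = v | obs) = 2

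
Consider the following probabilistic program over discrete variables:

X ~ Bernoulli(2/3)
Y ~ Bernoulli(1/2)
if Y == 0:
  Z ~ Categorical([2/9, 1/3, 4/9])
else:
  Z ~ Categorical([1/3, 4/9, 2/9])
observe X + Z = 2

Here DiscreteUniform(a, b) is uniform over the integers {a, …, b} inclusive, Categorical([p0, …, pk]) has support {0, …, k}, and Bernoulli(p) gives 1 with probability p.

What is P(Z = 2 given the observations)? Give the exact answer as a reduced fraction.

P(Z = 2 | obs) = 3/10

Enumerate traces; 4 have nonzero weight after conditioning:
  (X=0, Y=0, Z=2) weight 2/27
  (X=0, Y=1, Z=2) weight 1/27
  (X=1, Y=0, Z=1) weight 1/9
  (X=1, Y=1, Z=1) weight 4/27
Group by Z:
  weight(Z=1) = 7/27
  weight(Z=2) = 1/9
Total weight = 7/27 + 1/9 = 10/27
P(Z=1 | obs) = 7/27 / 10/27 = 7/10
P(Z=2 | obs) = 1/9 / 10/27 = 3/10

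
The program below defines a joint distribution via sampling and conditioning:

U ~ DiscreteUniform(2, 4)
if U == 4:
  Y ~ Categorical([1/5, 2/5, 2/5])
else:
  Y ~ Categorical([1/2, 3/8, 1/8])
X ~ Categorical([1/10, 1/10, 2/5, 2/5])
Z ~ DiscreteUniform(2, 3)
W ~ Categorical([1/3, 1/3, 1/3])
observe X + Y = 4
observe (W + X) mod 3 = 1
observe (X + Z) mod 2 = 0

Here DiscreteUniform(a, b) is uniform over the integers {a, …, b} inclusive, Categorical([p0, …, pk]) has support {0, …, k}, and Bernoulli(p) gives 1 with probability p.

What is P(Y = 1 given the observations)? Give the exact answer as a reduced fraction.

Enumerate traces; 6 have nonzero weight after conditioning:
  (U=2, Y=1, X=3, Z=3, W=1) weight 1/120
  (U=2, Y=2, X=2, Z=2, W=2) weight 1/360
  (U=3, Y=1, X=3, Z=3, W=1) weight 1/120
  (U=3, Y=2, X=2, Z=2, W=2) weight 1/360
  (U=4, Y=1, X=3, Z=3, W=1) weight 2/225
  (U=4, Y=2, X=2, Z=2, W=2) weight 2/225
Group by Y:
  weight(Y=1) = 23/900
  weight(Y=2) = 13/900
Total weight = 23/900 + 13/900 = 1/25
P(Y=1 | obs) = 23/900 / 1/25 = 23/36
P(Y=2 | obs) = 13/900 / 1/25 = 13/36

P(Y = 1 | obs) = 23/36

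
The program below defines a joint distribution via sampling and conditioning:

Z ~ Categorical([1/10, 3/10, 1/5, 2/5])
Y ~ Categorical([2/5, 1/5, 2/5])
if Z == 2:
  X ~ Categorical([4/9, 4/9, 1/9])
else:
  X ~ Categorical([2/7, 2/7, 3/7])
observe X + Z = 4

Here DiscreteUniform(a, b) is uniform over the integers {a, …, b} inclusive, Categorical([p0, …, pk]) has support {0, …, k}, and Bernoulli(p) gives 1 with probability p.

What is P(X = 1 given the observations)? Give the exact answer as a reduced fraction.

P(X = 1 | obs) = 36/43

Enumerate traces; 6 have nonzero weight after conditioning:
  (Z=2, Y=0, X=2) weight 2/225
  (Z=2, Y=1, X=2) weight 1/225
  (Z=2, Y=2, X=2) weight 2/225
  (Z=3, Y=0, X=1) weight 8/175
  (Z=3, Y=1, X=1) weight 4/175
  (Z=3, Y=2, X=1) weight 8/175
Group by X:
  weight(X=1) = 4/35
  weight(X=2) = 1/45
Total weight = 4/35 + 1/45 = 43/315
P(X=1 | obs) = 4/35 / 43/315 = 36/43
P(X=2 | obs) = 1/45 / 43/315 = 7/43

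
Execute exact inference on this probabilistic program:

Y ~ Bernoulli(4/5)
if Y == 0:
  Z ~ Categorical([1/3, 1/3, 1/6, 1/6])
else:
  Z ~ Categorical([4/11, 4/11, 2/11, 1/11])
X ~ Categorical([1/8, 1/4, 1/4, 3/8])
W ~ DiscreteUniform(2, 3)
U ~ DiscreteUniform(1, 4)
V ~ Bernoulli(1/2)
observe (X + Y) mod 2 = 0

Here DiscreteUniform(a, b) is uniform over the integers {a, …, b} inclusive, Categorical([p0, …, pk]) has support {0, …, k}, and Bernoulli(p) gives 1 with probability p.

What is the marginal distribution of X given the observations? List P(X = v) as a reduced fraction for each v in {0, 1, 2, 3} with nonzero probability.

Enumerate traces; 256 have nonzero weight after conditioning:
  (Y=0, Z=0, X=0, W=2, U=1, V=0) weight 1/1920
  (Y=0, Z=0, X=0, W=2, U=1, V=1) weight 1/1920
  (Y=0, Z=0, X=0, W=2, U=2, V=0) weight 1/1920
  (Y=0, Z=0, X=0, W=2, U=2, V=1) weight 1/1920
  (Y=0, Z=0, X=0, W=2, U=3, V=0) weight 1/1920
  (Y=0, Z=0, X=0, W=2, U=3, V=1) weight 1/1920
  (Y=0, Z=0, X=0, W=2, U=4, V=0) weight 1/1920
  (Y=0, Z=0, X=0, W=2, U=4, V=1) weight 1/1920
  (Y=0, Z=0, X=2, W=2, U=1, V=0) weight 1/960
  (Y=1, Z=0, X=1, W=2, U=1, V=0) weight 1/220
  … 246 more
Group by X:
  weight(X=0) = 1/40
  weight(X=1) = 1/5
  weight(X=2) = 1/20
  weight(X=3) = 3/10
Total weight = 1/40 + 1/5 + 1/20 + 3/10 = 23/40
P(X=0 | obs) = 1/40 / 23/40 = 1/23
P(X=1 | obs) = 1/5 / 23/40 = 8/23
P(X=2 | obs) = 1/20 / 23/40 = 2/23
P(X=3 | obs) = 3/10 / 23/40 = 12/23

P(X=0) = 1/23, P(X=1) = 8/23, P(X=2) = 2/23, P(X=3) = 12/23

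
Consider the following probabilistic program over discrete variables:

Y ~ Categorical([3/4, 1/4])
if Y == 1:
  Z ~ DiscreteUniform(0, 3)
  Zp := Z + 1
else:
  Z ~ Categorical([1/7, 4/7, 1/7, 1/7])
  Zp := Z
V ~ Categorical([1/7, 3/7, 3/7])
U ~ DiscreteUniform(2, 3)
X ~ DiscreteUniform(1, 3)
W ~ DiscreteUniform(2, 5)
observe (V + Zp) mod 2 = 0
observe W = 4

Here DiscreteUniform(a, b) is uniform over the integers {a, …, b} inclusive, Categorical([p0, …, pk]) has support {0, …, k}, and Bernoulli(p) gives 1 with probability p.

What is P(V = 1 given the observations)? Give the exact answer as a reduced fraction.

P(V = 1 | obs) = 111/187

Enumerate traces; 72 have nonzero weight after conditioning:
  (Y=0, Z=0, V=0, U=2, X=1, W=4) weight 1/1568
  (Y=0, Z=0, V=0, U=2, X=2, W=4) weight 1/1568
  (Y=0, Z=0, V=0, U=2, X=3, W=4) weight 1/1568
  (Y=0, Z=0, V=0, U=3, X=1, W=4) weight 1/1568
  (Y=0, Z=0, V=0, U=3, X=2, W=4) weight 1/1568
  (Y=0, Z=0, V=0, U=3, X=3, W=4) weight 1/1568
  (Y=0, Z=0, V=2, U=2, X=1, W=4) weight 3/1568
  (Y=0, Z=0, V=2, U=2, X=2, W=4) weight 3/1568
  (Y=0, Z=1, V=1, U=2, X=1, W=4) weight 3/392
  … 63 more
Group by V:
  weight(V=0) = 19/1568
  weight(V=1) = 111/1568
  weight(V=2) = 57/1568
Total weight = 19/1568 + 111/1568 + 57/1568 = 187/1568
P(V=0 | obs) = 19/1568 / 187/1568 = 19/187
P(V=1 | obs) = 111/1568 / 187/1568 = 111/187
P(V=2 | obs) = 57/1568 / 187/1568 = 57/187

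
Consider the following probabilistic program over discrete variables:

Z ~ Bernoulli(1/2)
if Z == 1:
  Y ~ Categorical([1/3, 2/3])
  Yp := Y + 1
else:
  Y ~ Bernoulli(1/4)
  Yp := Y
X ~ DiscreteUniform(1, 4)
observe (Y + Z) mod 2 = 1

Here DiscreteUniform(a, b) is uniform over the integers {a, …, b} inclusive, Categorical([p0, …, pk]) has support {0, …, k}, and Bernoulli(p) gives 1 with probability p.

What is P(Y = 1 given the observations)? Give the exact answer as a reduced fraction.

Enumerate traces; 8 have nonzero weight after conditioning:
  (Z=0, Y=1, X=1) weight 1/32
  (Z=0, Y=1, X=2) weight 1/32
  (Z=0, Y=1, X=3) weight 1/32
  (Z=0, Y=1, X=4) weight 1/32
  (Z=1, Y=0, X=1) weight 1/24
  (Z=1, Y=0, X=2) weight 1/24
  (Z=1, Y=0, X=3) weight 1/24
  (Z=1, Y=0, X=4) weight 1/24
Group by Y:
  weight(Y=0) = 1/6
  weight(Y=1) = 1/8
Total weight = 1/6 + 1/8 = 7/24
P(Y=0 | obs) = 1/6 / 7/24 = 4/7
P(Y=1 | obs) = 1/8 / 7/24 = 3/7

P(Y = 1 | obs) = 3/7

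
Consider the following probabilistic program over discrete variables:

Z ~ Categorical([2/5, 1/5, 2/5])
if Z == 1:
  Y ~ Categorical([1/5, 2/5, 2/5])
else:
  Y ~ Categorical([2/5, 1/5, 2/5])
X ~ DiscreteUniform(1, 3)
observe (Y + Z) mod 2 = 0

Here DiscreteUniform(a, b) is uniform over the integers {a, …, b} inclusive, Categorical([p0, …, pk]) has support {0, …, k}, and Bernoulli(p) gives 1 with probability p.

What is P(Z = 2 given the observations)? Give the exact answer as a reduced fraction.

P(Z = 2 | obs) = 4/9

Enumerate traces; 15 have nonzero weight after conditioning:
  (Z=0, Y=0, X=1) weight 4/75
  (Z=0, Y=0, X=2) weight 4/75
  (Z=0, Y=0, X=3) weight 4/75
  (Z=0, Y=2, X=1) weight 4/75
  (Z=0, Y=2, X=2) weight 4/75
  (Z=0, Y=2, X=3) weight 4/75
  (Z=1, Y=1, X=1) weight 2/75
  (Z=1, Y=1, X=2) weight 2/75
  (Z=2, Y=0, X=1) weight 4/75
  … 6 more
Group by Z:
  weight(Z=0) = 8/25
  weight(Z=1) = 2/25
  weight(Z=2) = 8/25
Total weight = 8/25 + 2/25 + 8/25 = 18/25
P(Z=0 | obs) = 8/25 / 18/25 = 4/9
P(Z=1 | obs) = 2/25 / 18/25 = 1/9
P(Z=2 | obs) = 8/25 / 18/25 = 4/9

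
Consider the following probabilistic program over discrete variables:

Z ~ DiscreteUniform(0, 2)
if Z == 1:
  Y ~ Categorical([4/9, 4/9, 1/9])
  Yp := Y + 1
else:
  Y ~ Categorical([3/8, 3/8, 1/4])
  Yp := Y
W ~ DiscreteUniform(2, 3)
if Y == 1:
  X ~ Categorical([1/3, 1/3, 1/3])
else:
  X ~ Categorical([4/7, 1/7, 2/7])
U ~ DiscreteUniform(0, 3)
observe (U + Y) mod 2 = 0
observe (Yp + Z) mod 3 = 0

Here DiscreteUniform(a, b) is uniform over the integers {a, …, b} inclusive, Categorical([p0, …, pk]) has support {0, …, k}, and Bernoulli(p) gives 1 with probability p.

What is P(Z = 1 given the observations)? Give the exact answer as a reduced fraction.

Enumerate traces; 36 have nonzero weight after conditioning:
  (Z=0, Y=0, W=2, X=0, U=0) weight 1/112
  (Z=0, Y=0, W=2, X=0, U=2) weight 1/112
  (Z=0, Y=0, W=2, X=1, U=0) weight 1/448
  (Z=0, Y=0, W=2, X=1, U=2) weight 1/448
  (Z=0, Y=0, W=2, X=2, U=0) weight 1/224
  (Z=0, Y=0, W=2, X=2, U=2) weight 1/224
  (Z=0, Y=0, W=3, X=0, U=0) weight 1/112
  (Z=0, Y=0, W=3, X=0, U=2) weight 1/112
  (Z=1, Y=1, W=2, X=0, U=1) weight 1/162
  (Z=2, Y=1, W=2, X=0, U=1) weight 1/192
  … 26 more
Group by Z:
  weight(Z=0) = 1/16
  weight(Z=1) = 2/27
  weight(Z=2) = 1/16
Total weight = 1/16 + 2/27 + 1/16 = 43/216
P(Z=0 | obs) = 1/16 / 43/216 = 27/86
P(Z=1 | obs) = 2/27 / 43/216 = 16/43
P(Z=2 | obs) = 1/16 / 43/216 = 27/86

P(Z = 1 | obs) = 16/43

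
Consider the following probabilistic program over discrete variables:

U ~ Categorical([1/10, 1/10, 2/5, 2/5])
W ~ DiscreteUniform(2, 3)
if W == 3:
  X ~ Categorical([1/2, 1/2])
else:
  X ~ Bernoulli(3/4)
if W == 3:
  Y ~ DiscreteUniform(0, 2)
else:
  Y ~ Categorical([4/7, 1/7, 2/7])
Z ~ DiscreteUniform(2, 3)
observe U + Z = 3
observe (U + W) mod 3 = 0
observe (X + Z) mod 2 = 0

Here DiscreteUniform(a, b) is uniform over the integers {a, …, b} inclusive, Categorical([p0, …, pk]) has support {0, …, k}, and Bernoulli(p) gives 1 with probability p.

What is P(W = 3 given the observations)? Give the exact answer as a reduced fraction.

Enumerate traces; 6 have nonzero weight after conditioning:
  (U=0, W=3, X=1, Y=0, Z=3) weight 1/240
  (U=0, W=3, X=1, Y=1, Z=3) weight 1/240
  (U=0, W=3, X=1, Y=2, Z=3) weight 1/240
  (U=1, W=2, X=0, Y=0, Z=2) weight 1/280
  (U=1, W=2, X=0, Y=1, Z=2) weight 1/1120
  (U=1, W=2, X=0, Y=2, Z=2) weight 1/560
Group by W:
  weight(W=2) = 1/160
  weight(W=3) = 1/80
Total weight = 1/160 + 1/80 = 3/160
P(W=2 | obs) = 1/160 / 3/160 = 1/3
P(W=3 | obs) = 1/80 / 3/160 = 2/3

P(W = 3 | obs) = 2/3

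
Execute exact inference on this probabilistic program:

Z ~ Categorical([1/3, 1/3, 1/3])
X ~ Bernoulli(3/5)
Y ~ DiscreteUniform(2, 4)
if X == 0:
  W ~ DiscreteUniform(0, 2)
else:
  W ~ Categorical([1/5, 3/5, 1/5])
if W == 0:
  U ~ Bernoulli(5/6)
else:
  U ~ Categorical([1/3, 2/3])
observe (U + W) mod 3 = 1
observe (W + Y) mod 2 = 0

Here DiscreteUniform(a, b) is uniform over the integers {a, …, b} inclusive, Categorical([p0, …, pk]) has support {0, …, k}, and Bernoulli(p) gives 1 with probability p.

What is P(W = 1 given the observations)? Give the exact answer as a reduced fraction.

Enumerate traces; 18 have nonzero weight after conditioning:
  (Z=0, X=0, Y=2, W=0, U=1) weight 1/81
  (Z=0, X=0, Y=3, W=1, U=0) weight 2/405
  (Z=0, X=0, Y=4, W=0, U=1) weight 1/81
  (Z=0, X=1, Y=2, W=0, U=1) weight 1/90
  (Z=0, X=1, Y=3, W=1, U=0) weight 1/75
  (Z=0, X=1, Y=4, W=0, U=1) weight 1/90
  (Z=1, X=0, Y=2, W=0, U=1) weight 1/81
  (Z=1, X=0, Y=3, W=1, U=0) weight 2/405
  … 10 more
Group by W:
  weight(W=0) = 19/135
  weight(W=1) = 37/675
Total weight = 19/135 + 37/675 = 44/225
P(W=0 | obs) = 19/135 / 44/225 = 95/132
P(W=1 | obs) = 37/675 / 44/225 = 37/132

P(W = 1 | obs) = 37/132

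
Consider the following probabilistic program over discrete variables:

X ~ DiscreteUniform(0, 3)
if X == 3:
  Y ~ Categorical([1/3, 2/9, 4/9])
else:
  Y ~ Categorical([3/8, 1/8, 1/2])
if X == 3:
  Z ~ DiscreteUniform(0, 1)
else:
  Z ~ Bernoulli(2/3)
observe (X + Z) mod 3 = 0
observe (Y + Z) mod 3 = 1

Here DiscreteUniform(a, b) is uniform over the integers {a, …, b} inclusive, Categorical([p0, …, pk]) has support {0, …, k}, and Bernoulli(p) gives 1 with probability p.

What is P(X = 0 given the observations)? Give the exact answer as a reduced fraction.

P(X = 0 | obs) = 3/29

Enumerate traces; 3 have nonzero weight after conditioning:
  (X=0, Y=1, Z=0) weight 1/96
  (X=2, Y=0, Z=1) weight 1/16
  (X=3, Y=1, Z=0) weight 1/36
Group by X:
  weight(X=0) = 1/96
  weight(X=2) = 1/16
  weight(X=3) = 1/36
Total weight = 1/96 + 1/16 + 1/36 = 29/288
P(X=0 | obs) = 1/96 / 29/288 = 3/29
P(X=2 | obs) = 1/16 / 29/288 = 18/29
P(X=3 | obs) = 1/36 / 29/288 = 8/29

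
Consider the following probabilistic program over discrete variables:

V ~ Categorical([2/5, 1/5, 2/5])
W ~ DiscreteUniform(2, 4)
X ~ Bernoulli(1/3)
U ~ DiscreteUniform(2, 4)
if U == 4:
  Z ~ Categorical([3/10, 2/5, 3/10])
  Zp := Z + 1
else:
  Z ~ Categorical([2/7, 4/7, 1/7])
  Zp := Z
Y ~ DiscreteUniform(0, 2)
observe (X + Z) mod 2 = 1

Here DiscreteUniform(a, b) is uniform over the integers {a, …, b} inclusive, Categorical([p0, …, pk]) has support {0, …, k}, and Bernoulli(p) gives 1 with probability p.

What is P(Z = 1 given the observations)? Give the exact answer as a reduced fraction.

P(Z = 1 | obs) = 36/53

Enumerate traces; 243 have nonzero weight after conditioning:
  (V=0, W=2, X=0, U=2, Z=1, Y=0) weight 16/2835
  (V=0, W=2, X=0, U=2, Z=1, Y=1) weight 16/2835
  (V=0, W=2, X=0, U=2, Z=1, Y=2) weight 16/2835
  (V=0, W=2, X=0, U=3, Z=1, Y=0) weight 16/2835
  (V=0, W=2, X=0, U=3, Z=1, Y=1) weight 16/2835
  (V=0, W=2, X=0, U=3, Z=1, Y=2) weight 16/2835
  (V=0, W=2, X=0, U=4, Z=1, Y=0) weight 8/2025
  (V=0, W=2, X=0, U=4, Z=1, Y=1) weight 8/2025
  (V=0, W=2, X=1, U=2, Z=0, Y=0) weight 4/2835
  (V=0, W=2, X=1, U=2, Z=2, Y=0) weight 2/2835
  … 233 more
Group by Z:
  weight(Z=0) = 61/630
  weight(Z=1) = 12/35
  weight(Z=2) = 41/630
Total weight = 61/630 + 12/35 + 41/630 = 53/105
P(Z=0 | obs) = 61/630 / 53/105 = 61/318
P(Z=1 | obs) = 12/35 / 53/105 = 36/53
P(Z=2 | obs) = 41/630 / 53/105 = 41/318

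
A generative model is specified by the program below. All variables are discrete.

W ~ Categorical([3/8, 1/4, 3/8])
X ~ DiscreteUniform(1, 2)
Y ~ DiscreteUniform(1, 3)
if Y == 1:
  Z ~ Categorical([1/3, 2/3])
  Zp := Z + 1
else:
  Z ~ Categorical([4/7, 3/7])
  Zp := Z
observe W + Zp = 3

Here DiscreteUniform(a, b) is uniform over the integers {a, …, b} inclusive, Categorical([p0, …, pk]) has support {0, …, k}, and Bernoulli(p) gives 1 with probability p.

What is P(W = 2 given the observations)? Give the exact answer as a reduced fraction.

P(W = 2 | obs) = 75/103

Enumerate traces; 8 have nonzero weight after conditioning:
  (W=1, X=1, Y=1, Z=1) weight 1/36
  (W=1, X=2, Y=1, Z=1) weight 1/36
  (W=2, X=1, Y=1, Z=0) weight 1/48
  (W=2, X=1, Y=2, Z=1) weight 3/112
  (W=2, X=1, Y=3, Z=1) weight 3/112
  (W=2, X=2, Y=1, Z=0) weight 1/48
  (W=2, X=2, Y=2, Z=1) weight 3/112
  (W=2, X=2, Y=3, Z=1) weight 3/112
Group by W:
  weight(W=1) = 1/18
  weight(W=2) = 25/168
Total weight = 1/18 + 25/168 = 103/504
P(W=1 | obs) = 1/18 / 103/504 = 28/103
P(W=2 | obs) = 25/168 / 103/504 = 75/103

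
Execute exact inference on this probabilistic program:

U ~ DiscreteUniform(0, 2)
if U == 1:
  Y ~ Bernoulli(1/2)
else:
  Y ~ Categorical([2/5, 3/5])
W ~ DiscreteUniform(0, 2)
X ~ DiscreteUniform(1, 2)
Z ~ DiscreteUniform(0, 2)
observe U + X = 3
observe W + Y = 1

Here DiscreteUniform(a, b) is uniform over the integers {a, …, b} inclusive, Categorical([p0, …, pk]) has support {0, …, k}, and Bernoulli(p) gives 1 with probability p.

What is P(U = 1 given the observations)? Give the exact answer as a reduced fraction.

Enumerate traces; 12 have nonzero weight after conditioning:
  (U=1, Y=0, W=1, X=2, Z=0) weight 1/108
  (U=1, Y=0, W=1, X=2, Z=1) weight 1/108
  (U=1, Y=0, W=1, X=2, Z=2) weight 1/108
  (U=1, Y=1, W=0, X=2, Z=0) weight 1/108
  (U=1, Y=1, W=0, X=2, Z=1) weight 1/108
  (U=1, Y=1, W=0, X=2, Z=2) weight 1/108
  (U=2, Y=0, W=1, X=1, Z=0) weight 1/135
  (U=2, Y=0, W=1, X=1, Z=1) weight 1/135
  … 4 more
Group by U:
  weight(U=1) = 1/18
  weight(U=2) = 1/18
Total weight = 1/18 + 1/18 = 1/9
P(U=1 | obs) = 1/18 / 1/9 = 1/2
P(U=2 | obs) = 1/18 / 1/9 = 1/2

P(U = 1 | obs) = 1/2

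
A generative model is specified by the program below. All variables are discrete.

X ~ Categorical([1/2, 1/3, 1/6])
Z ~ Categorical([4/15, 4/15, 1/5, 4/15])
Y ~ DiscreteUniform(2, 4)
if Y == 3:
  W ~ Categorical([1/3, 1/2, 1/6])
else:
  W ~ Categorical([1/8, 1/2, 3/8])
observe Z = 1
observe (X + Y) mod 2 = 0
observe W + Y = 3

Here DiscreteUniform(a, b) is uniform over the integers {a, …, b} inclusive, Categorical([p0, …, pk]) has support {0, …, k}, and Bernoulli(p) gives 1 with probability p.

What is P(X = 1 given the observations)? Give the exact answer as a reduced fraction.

P(X = 1 | obs) = 1/4

Enumerate traces; 3 have nonzero weight after conditioning:
  (X=0, Z=1, Y=2, W=1) weight 1/45
  (X=1, Z=1, Y=3, W=0) weight 4/405
  (X=2, Z=1, Y=2, W=1) weight 1/135
Group by X:
  weight(X=0) = 1/45
  weight(X=1) = 4/405
  weight(X=2) = 1/135
Total weight = 1/45 + 4/405 + 1/135 = 16/405
P(X=0 | obs) = 1/45 / 16/405 = 9/16
P(X=1 | obs) = 4/405 / 16/405 = 1/4
P(X=2 | obs) = 1/135 / 16/405 = 3/16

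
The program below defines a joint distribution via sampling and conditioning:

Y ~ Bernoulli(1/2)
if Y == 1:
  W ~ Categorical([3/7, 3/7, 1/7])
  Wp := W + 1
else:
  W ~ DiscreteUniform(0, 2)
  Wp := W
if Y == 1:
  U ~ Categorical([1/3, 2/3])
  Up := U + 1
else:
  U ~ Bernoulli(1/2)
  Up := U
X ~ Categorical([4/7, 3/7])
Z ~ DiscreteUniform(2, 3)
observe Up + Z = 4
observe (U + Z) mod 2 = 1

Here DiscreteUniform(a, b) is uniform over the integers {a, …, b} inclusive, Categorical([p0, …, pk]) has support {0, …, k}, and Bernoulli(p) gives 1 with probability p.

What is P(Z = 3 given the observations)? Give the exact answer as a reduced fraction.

P(Z = 3 | obs) = 1/3

Enumerate traces; 12 have nonzero weight after conditioning:
  (Y=1, W=0, U=0, X=0, Z=3) weight 1/49
  (Y=1, W=0, U=0, X=1, Z=3) weight 3/196
  (Y=1, W=0, U=1, X=0, Z=2) weight 2/49
  (Y=1, W=0, U=1, X=1, Z=2) weight 3/98
  (Y=1, W=1, U=0, X=0, Z=3) weight 1/49
  (Y=1, W=1, U=0, X=1, Z=3) weight 3/196
  (Y=1, W=1, U=1, X=0, Z=2) weight 2/49
  (Y=1, W=1, U=1, X=1, Z=2) weight 3/98
  … 4 more
Group by Z:
  weight(Z=2) = 1/6
  weight(Z=3) = 1/12
Total weight = 1/6 + 1/12 = 1/4
P(Z=2 | obs) = 1/6 / 1/4 = 2/3
P(Z=3 | obs) = 1/12 / 1/4 = 1/3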